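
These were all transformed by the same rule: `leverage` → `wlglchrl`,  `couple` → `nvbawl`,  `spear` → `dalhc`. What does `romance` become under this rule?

Vowels shift forward by 7 and consonants shift forward by 11.
On romance: r(cons)+11=c, o(vowel)+7=v, m(cons)+11=x, a(vowel)+7=h, n(cons)+11=y, c(cons)+11=n, e(vowel)+7=l.

cvxhynl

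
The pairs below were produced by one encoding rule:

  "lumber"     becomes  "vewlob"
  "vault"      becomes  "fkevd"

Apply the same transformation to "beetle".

Compare letters: l→v is +10, u→e is +10, m→w is +10 — a constant shift. Each letter is shifted forward by 10 in the alphabet (a Caesar shift of +10).
On beetle: b+10=l, e+10=o, e+10=o, t+10=d, l+10=v, e+10=o.

loodvo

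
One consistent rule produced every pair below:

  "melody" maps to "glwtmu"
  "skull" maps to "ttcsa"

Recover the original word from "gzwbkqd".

victory

The output letters match the input read backwards, each shifted +8: melody reversed is ydolem. Two steps: reverse the string, then apply a Caesar shift of +8.
Reversing it on gzwbkqd: shift back: g−8=y, z−8=r, w−8=o, b−8=t, k−8=c, q−8=i, d−8=v → yrotciv; then reverse → victory.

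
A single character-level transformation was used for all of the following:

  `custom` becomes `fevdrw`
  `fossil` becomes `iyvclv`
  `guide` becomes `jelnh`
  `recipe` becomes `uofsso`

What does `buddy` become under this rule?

Shifts by position in custom: pos 0: c→f (+3), pos 1: u→e (+10), pos 2: s→v (+3), pos 3: t→d (+10) — repeating every 2. The shifts repeat in a cycle of length 2: positions 0,1,… shift by +3, +10, then the pattern repeats.
Applying it to buddy: b+3=e, u+10=e, d+3=g, d+10=n, y+3=b.

eegnb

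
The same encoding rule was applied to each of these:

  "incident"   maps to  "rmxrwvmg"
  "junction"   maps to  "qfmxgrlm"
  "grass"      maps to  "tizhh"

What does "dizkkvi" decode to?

Each pair mirrors across the alphabet (i↔r, n↔m, c↔x): positions sum to 25. Letters are reflected about the middle of the alphabet (position → 25−position): Atbash.
Decoding dizkkvi: d↔w, i↔r, z↔a, k↔p, k↔p, v↔e, i↔r.

wrapper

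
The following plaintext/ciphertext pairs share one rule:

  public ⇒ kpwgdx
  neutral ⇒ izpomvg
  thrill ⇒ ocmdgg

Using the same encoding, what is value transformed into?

qvgpz

This is a Caesar cipher with shift 21.
On value: v+21=q, a+21=v, l+21=g, u+21=p, e+21=z.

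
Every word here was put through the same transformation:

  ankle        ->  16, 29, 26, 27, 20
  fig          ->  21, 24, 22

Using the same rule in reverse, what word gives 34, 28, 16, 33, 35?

Each letter is replaced by its alphabet position (a=1..z=26) + 15.
Undoing it on 34, 28, 16, 33, 35: 34→(34−15)÷1=19=s, 28→(28−15)÷1=13=m, 16→(16−15)÷1=1=a, 33→(33−15)÷1=18=r, 35→(35−15)÷1=20=t.

smart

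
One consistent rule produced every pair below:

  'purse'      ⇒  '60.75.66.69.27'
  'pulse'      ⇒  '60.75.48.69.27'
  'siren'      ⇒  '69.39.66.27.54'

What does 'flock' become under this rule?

The formula is n = 3×(alphabet index, a=1) + 12.
On flock: f=6→30, l=12→48, o=15→57, c=3→21, k=11→45.

30.48.57.21.45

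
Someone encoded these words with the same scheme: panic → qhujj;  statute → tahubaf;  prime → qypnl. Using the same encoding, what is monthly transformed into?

nvuuosz

Shifts by position in panic: pos 0: p→q (+1), pos 1: a→h (+7), pos 2: n→u (+7), pos 3: i→j (+1), pos 4: c→j (+7) — repeating every 3. The shifts repeat in a cycle of length 3: positions 0,1,… shift by +1, +7, +7, then the pattern repeats.
For monthly: m+1=n, o+7=v, n+7=u, t+1=u, h+7=o, l+7=s, y+1=z.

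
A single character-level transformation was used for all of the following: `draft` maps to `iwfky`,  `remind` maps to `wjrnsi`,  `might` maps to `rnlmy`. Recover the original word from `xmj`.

she

It's a constant shift of +5 (ROT5).
Reversing it on xmj: x−5=s, m−5=h, j−5=e.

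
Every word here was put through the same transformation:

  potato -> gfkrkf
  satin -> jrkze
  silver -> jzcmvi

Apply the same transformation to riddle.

izuucv

Compare letters: p→g is +17, o→f is +17, t→k is +17 — a constant shift. It's a constant shift of +17 (ROT17).
On riddle: r+17=i, i+17=z, d+17=u, d+17=u, l+17=c, e+17=v.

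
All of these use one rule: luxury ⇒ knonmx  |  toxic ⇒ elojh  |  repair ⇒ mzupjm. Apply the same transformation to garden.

l(11)→k(10) and u(20)→n(13) fit y≡9x+15 (mod 26); the inverse of 9 mod 26 is 3. Each letter's alphabet position (a=0..z=25) is mapped through 9·x+15 mod 26 — an affine cipher.
On garden: g(6)→9·6+15≡17=r; a(0)→9·0+15≡15=p; r(17)→9·17+15≡12=m; d(3)→9·3+15≡16=q; e(4)→9·4+15≡25=z; n(13)→9·13+15≡2=c (all mod 26).

rpmqzc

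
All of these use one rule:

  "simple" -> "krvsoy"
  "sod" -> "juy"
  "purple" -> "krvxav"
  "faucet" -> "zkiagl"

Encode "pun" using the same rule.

tav

The output letters match the input read backwards, each shifted +6: simple reversed is elpmis. Two steps: reverse the string, then apply a Caesar shift of +6.
Applying it to pun: reverse → nup; then shift: n+6=t, u+6=a, p+6=v.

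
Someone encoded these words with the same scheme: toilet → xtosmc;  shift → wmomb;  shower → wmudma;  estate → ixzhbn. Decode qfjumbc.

madness

In toilet: t→x is +4, o→t is +5, i→o is +6, l→s is +7 — the shift increases by 1 each position. Letter i (0-indexed) is shifted by i+4, so successive shifts are 4, 5, 6, ….
Undoing it on qfjumbc: q−4=m, f−5=a, j−6=d, u−7=n, m−8=e, b−9=s, c−10=s.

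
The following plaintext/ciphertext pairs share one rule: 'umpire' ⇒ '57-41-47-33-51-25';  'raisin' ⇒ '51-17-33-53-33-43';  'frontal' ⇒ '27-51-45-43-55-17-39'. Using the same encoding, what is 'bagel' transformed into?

u(#21)→57 and m(#13)→41: differences scale by 2, so n = 2·pos + 15. Each letter becomes 2×(its alphabet position, a=1..z=26) + 15.
Applying it to bagel: b=2→19, a=1→17, g=7→29, e=5→25, l=12→39.

19-17-29-25-39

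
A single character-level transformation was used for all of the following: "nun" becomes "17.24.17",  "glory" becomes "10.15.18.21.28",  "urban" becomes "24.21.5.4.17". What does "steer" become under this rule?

22.23.8.8.21

The number is (letter's place in the alphabet, a=1) + 3.
Applying it to steer: s=19→22, t=20→23, e=5→8, e=5→8, r=18→21.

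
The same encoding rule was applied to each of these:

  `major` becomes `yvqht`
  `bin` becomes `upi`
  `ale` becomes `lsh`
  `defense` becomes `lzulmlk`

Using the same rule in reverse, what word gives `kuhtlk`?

demand

The output letters match the input read backwards, each shifted +7: major reversed is rojam. Two steps: reverse the string, then apply a Caesar shift of +7.
Decoding kuhtlk: shift back: k−7=d, u−7=n, h−7=a, t−7=m, l−7=e, k−7=d → dnamed; then reverse → demand.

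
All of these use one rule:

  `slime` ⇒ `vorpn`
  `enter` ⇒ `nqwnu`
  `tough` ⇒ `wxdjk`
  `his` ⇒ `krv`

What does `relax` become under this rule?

The shift depends on letter class: consonant s→v is +3, but vowel i→r is +9. Two shifts are in play — +9 for a/e/i/o/u, +3 for every other letter.
For relax: r(cons)+3=u, e(vowel)+9=n, l(cons)+3=o, a(vowel)+9=j, x(cons)+3=a.

unoja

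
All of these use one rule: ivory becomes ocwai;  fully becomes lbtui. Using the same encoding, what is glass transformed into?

msibc

In ivory: i→o is +6, v→c is +7, o→w is +8, r→a is +9 — the shift increases by 1 each position. The shift increases by 1 at each position, starting from +6: 6, 7, 8, ….
Applying it to glass: g+6=m, l+7=s, a+8=i, s+9=b, s+10=c.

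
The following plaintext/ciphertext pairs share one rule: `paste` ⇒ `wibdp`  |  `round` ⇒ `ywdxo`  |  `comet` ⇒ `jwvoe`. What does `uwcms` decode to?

Letter i (0-indexed) is shifted by i+7, so successive shifts are 7, 8, 9, ….
Decoding uwcms: u−7=n, w−8=o, c−9=t, m−10=c, s−11=h.

notch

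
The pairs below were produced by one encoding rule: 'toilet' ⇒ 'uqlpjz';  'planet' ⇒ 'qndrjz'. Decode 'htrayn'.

growth

In toilet: t→u is +1, o→q is +2, i→l is +3, l→p is +4 — the shift increases by 1 each position. Each letter shifts forward by (position + 1), i.e. 1, 2, 3, … — the shift grows by one for each successive letter.
Reversing it on htrayn: h−1=g, t−2=r, r−3=o, a−4=w, y−5=t, n−6=h.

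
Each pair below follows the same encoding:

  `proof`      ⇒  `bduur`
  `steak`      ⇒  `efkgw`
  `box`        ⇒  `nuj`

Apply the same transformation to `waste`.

igefk

The shift depends on letter class: consonant p→b is +12, but vowel o→u is +6. Two shifts are in play — +6 for a/e/i/o/u, +12 for every other letter.
On waste: w(cons)+12=i, a(vowel)+6=g, s(cons)+12=e, t(cons)+12=f, e(vowel)+6=k.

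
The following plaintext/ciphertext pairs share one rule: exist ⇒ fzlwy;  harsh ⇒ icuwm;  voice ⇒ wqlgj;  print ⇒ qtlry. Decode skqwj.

In exist: e→f is +1, x→z is +2, i→l is +3, s→w is +4 — the shift increases by 1 each position. Letter i (0-indexed) is shifted by i+1, so successive shifts are 1, 2, 3, ….
Undoing it on skqwj: s−1=r, k−2=i, q−3=n, w−4=s, j−5=e.

rinse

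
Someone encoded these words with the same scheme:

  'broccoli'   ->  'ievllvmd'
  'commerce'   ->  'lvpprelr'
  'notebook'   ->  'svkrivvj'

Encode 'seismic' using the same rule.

hrdhpdl

b(1)→i(8) and r(17)→e(4) fit y≡3x+5 (mod 26); the inverse of 3 mod 26 is 9. Treating letters as 0–25, the rule is x ↦ 3x + 5 (mod 26).
Applying it to seismic: s(18)→3·18+5≡7=h; e(4)→3·4+5≡17=r; i(8)→3·8+5≡3=d; s(18)→3·18+5≡7=h; m(12)→3·12+5≡15=p; i(8)→3·8+5≡3=d; c(2)→3·2+5≡11=l (all mod 26).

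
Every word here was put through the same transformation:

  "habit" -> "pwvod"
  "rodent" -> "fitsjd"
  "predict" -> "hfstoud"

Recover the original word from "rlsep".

flesh

Each letter's alphabet position (a=0..z=25) is mapped through 25·x+22 mod 26 — an affine cipher.
Reversing it on rlsep: r(17)→25·(17−22)≡5=f; l(11)→25·(11−22)≡11=l; s(18)→25·(18−22)≡4=e; e(4)→25·(4−22)≡18=s; p(15)→25·(15−22)≡7=h (all mod 26).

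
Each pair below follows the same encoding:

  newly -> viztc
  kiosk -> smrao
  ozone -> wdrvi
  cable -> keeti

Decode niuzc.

Shifts by position in newly: pos 0: n→v (+8), pos 1: e→i (+4), pos 2: w→z (+3), pos 3: l→t (+8), pos 4: y→c (+4) — repeating every 3. It's a Vigenère-style cipher with numeric key [8,4,3]: position i shifts by key[i mod 3].
Undoing it on niuzc: n−8=f, i−4=e, u−3=r, z−8=r, c−4=y.

ferry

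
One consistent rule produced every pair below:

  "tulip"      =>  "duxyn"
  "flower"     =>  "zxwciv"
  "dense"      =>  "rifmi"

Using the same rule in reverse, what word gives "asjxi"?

cable

t(19)→d(3) and u(20)→u(20) fit y≡17x+18 (mod 26); the inverse of 17 mod 26 is 23. Each letter's alphabet position (a=0..z=25) is mapped through 17·x+18 mod 26 — an affine cipher.
Decoding asjxi: a(0)→23·(0−18)≡2=c; s(18)→23·(18−18)≡0=a; j(9)→23·(9−18)≡1=b; x(23)→23·(23−18)≡11=l; i(8)→23·(8−18)≡4=e (all mod 26).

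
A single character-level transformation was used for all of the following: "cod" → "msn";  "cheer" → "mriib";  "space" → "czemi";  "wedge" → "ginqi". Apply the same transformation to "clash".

mvecr

Vowels shift forward by 4 and consonants shift forward by 10.
On clash: c(cons)+10=m, l(cons)+10=v, a(vowel)+4=e, s(cons)+10=c, h(cons)+10=r.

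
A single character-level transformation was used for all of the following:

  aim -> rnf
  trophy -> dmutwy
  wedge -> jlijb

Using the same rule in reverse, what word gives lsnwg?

bring

The word is reversed, then every letter is shifted forward by 5.
Reversing it on lsnwg: shift back: l−5=g, s−5=n, n−5=i, w−5=r, g−5=b → gnirb; then reverse → bring.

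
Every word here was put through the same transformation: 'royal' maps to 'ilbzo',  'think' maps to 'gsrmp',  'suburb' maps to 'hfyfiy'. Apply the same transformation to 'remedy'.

ivnvwb

Each pair mirrors across the alphabet (r↔i, o↔l, y↔b): positions sum to 25. This is the alphabet-reversal cipher (Atbash): a becomes z, b becomes y, etc.
Applying it to remedy: r↔i, e↔v, m↔n, e↔v, d↔w, y↔b.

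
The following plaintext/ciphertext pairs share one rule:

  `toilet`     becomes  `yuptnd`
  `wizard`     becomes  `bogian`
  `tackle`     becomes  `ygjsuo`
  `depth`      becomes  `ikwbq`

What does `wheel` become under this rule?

In toilet: t→y is +5, o→u is +6, i→p is +7, l→t is +8 — the shift increases by 1 each position. Letter i (0-indexed) is shifted by i+5, so successive shifts are 5, 6, 7, ….
Applying it to wheel: w+5=b, h+6=n, e+7=l, e+8=m, l+9=u.

bnlmu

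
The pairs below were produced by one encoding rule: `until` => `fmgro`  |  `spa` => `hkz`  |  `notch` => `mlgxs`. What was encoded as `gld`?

tow

Each pair mirrors across the alphabet (u↔f, n↔m, t↔g): positions sum to 25. Each letter is replaced by its mirror in the alphabet: a↔z, b↔y, c↔x, and so on (the Atbash cipher).
Undoing it on gld: g↔t, l↔o, d↔w.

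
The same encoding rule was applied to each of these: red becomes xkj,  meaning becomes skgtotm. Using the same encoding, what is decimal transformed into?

jkiosgr

Compare letters: r→x is +6, e→k is +6, d→j is +6 — a constant shift. Every letter moves 6 places later in the alphabet, wrapping around z→a.
On decimal: d+6=j, e+6=k, c+6=i, i+6=o, m+6=s, a+6=g, l+6=r.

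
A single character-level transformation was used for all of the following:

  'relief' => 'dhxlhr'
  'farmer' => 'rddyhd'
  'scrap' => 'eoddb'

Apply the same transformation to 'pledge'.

bxhpsh

The shift depends on letter class: consonant r→d is +12, but vowel e→h is +3. Two shifts are in play — +3 for a/e/i/o/u, +12 for every other letter.
On pledge: p(cons)+12=b, l(cons)+12=x, e(vowel)+3=h, d(cons)+12=p, g(cons)+12=s, e(vowel)+3=h.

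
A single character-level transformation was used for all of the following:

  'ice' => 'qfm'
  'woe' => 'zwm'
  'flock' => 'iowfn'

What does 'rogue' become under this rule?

uwjcm

The shift depends on letter class: consonant c→f is +3, but vowel i→q is +8. Vowels shift forward by 8 and consonants shift forward by 3.
Applying it to rogue: r(cons)+3=u, o(vowel)+8=w, g(cons)+3=j, u(vowel)+8=c, e(vowel)+8=m.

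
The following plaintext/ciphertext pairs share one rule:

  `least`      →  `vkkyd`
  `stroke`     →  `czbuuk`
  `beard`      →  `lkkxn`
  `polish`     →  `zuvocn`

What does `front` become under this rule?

pxytd

Shifts by position in least: pos 0: l→v (+10), pos 1: e→k (+6), pos 2: a→k (+10), pos 3: s→y (+6) — repeating every 2. It's a Vigenère-style cipher with numeric key [10,6]: position i shifts by key[i mod 2].
Applying it to front: f+10=p, r+6=x, o+10=y, n+6=t, t+10=d.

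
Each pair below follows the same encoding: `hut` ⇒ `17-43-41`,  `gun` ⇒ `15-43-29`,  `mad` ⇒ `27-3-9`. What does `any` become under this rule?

h(#8)→17 and u(#21)→43: differences scale by 2, so n = 2·pos + 1. The formula is n = 2×(alphabet index, a=1) + 1.
Applying it to any: a=1→3, n=14→29, y=25→51.

3-29-51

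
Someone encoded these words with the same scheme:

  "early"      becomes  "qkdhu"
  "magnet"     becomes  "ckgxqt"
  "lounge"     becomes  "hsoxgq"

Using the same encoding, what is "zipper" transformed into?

pwnnqd

Treating letters as 0–25, the rule is x ↦ 21x + 10 (mod 26).
For zipper: z(25)→21·25+10≡15=p; i(8)→21·8+10≡22=w; p(15)→21·15+10≡13=n; p(15)→21·15+10≡13=n; e(4)→21·4+10≡16=q; r(17)→21·17+10≡3=d (all mod 26).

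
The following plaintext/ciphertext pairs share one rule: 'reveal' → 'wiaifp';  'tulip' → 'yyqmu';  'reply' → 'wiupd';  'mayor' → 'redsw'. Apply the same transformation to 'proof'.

Shifts by position in reveal: pos 0: r→w (+5), pos 1: e→i (+4), pos 2: v→a (+5), pos 3: e→i (+4) — repeating every 2. It's a Vigenère-style cipher with numeric key [5,4]: position i shifts by key[i mod 2].
Applying it to proof: p+5=u, r+4=v, o+5=t, o+4=s, f+5=k.

uvtsk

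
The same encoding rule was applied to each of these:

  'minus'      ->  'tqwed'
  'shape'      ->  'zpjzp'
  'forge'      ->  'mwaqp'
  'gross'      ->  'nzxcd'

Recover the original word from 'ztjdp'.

slate

Letter i (0-indexed) is shifted by i+7, so successive shifts are 7, 8, 9, ….
Decoding ztjdp: z−7=s, t−8=l, j−9=a, d−10=t, p−11=e.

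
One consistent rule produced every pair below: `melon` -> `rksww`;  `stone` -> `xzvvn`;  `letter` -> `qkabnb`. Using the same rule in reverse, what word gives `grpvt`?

In melon: m→r is +5, e→k is +6, l→s is +7, o→w is +8 — the shift increases by 1 each position. Letter i (0-indexed) is shifted by i+5, so successive shifts are 5, 6, 7, ….
Undoing it on grpvt: g−5=b, r−6=l, p−7=i, v−8=n, t−9=k.

blink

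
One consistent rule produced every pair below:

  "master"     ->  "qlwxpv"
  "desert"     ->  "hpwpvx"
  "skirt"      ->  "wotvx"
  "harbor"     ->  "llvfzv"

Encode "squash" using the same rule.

wuflwl

The shift depends on letter class: consonant m→q is +4, but vowel a→l is +11. Vowels shift forward by 11 and consonants shift forward by 4.
For squash: s(cons)+4=w, q(cons)+4=u, u(vowel)+11=f, a(vowel)+11=l, s(cons)+4=w, h(cons)+4=l.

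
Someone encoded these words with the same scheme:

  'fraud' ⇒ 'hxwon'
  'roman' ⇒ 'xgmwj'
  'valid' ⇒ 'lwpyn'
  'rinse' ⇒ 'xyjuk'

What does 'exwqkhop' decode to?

f(5)→h(7) and r(17)→x(23) fit y≡23x+22 (mod 26); the inverse of 23 mod 26 is 17. Each letter's alphabet position (a=0..z=25) is mapped through 23·x+22 mod 26 — an affine cipher.
Undoing it on exwqkhop: e(4)→17·(4−22)≡6=g; x(23)→17·(23−22)≡17=r; w(22)→17·(22−22)≡0=a; q(16)→17·(16−22)≡2=c; k(10)→17·(10−22)≡4=e; h(7)→17·(7−22)≡5=f; o(14)→17·(14−22)≡20=u; p(15)→17·(15−22)≡11=l (all mod 26).

graceful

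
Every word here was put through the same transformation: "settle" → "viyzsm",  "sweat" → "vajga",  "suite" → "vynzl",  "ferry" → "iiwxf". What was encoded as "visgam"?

senate

In settle: s→v is +3, e→i is +4, t→y is +5, t→z is +6 — the shift increases by 1 each position. Letter i (0-indexed) is shifted by i+3, so successive shifts are 3, 4, 5, ….
Reversing it on visgam: v−3=s, i−4=e, s−5=n, g−6=a, a−7=t, m−8=e.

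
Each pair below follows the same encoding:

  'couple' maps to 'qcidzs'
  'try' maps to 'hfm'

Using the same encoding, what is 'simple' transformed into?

gwadzs

Compare letters: c→q is +14, o→c is +14, u→i is +14 — a constant shift. Every letter moves 14 places later in the alphabet, wrapping around z→a.
Applying it to simple: s+14=g, i+14=w, m+14=a, p+14=d, l+14=z, e+14=s.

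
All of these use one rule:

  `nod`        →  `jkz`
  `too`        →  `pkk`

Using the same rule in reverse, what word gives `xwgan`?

Compare letters: n→j is +22, o→k is +22, d→z is +22 — a constant shift. Each letter is shifted forward by 22 in the alphabet (a Caesar shift of +22).
Reversing it on xwgan: x−22=b, w−22=a, g−22=k, a−22=e, n−22=r.

baker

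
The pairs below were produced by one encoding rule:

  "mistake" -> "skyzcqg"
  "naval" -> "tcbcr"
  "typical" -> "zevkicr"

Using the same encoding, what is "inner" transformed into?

The rule splits by letter class: vowels +2, consonants +6.
Applying it to inner: i(vowel)+2=k, n(cons)+6=t, n(cons)+6=t, e(vowel)+2=g, r(cons)+6=x.

kttgx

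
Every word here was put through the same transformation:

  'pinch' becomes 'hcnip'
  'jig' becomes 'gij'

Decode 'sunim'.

The output letters match the input read backwards: pinch reversed is hcnip. It's just the letters in reverse order.
Decoding sunim: then reverse → minus.

minus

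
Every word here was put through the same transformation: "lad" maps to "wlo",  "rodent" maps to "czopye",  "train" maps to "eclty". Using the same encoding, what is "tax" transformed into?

eli

Compare letters: l→w is +11, a→l is +11, d→o is +11 — a constant shift. This is a Caesar cipher with shift 11.
For tax: t+11=e, a+11=l, x+11=i.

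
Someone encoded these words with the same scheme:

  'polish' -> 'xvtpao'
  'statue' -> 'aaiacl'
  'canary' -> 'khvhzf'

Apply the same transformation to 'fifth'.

Shifts by position in polish: pos 0: p→x (+8), pos 1: o→v (+7), pos 2: l→t (+8), pos 3: i→p (+7) — repeating every 2. The shifts repeat in a cycle of length 2: positions 0,1,… shift by +8, +7, then the pattern repeats.
On fifth: f+8=n, i+7=p, f+8=n, t+7=a, h+8=p.

npnap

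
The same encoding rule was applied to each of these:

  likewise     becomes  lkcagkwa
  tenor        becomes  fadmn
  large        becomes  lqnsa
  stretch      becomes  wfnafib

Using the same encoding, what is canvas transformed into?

l(11)→l(11) and i(8)→k(10) fit y≡9x+16 (mod 26); the inverse of 9 mod 26 is 3. Each letter's alphabet position (a=0..z=25) is mapped through 9·x+16 mod 26 — an affine cipher.
For canvas: c(2)→9·2+16≡8=i; a(0)→9·0+16≡16=q; n(13)→9·13+16≡3=d; v(21)→9·21+16≡23=x; a(0)→9·0+16≡16=q; s(18)→9·18+16≡22=w (all mod 26).

iqdxqw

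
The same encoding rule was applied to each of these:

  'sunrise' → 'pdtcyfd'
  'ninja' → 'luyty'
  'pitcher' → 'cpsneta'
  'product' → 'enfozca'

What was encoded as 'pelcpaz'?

Two steps: reverse the string, then apply a Caesar shift of +11.
Reversing it on pelcpaz: shift back: p−11=e, e−11=t, l−11=a, c−11=r, p−11=e, a−11=p, z−11=o → etarepo; then reverse → operate.

operate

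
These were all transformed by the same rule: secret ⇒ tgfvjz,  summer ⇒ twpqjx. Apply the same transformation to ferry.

Each letter shifts forward by (position + 1), i.e. 1, 2, 3, … — the shift grows by one for each successive letter.
On ferry: f+1=g, e+2=g, r+3=u, r+4=v, y+5=d.

gguvd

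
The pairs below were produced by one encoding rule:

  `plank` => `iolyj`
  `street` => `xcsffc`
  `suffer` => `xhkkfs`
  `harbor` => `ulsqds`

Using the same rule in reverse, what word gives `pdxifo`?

This is an affine cipher: with a=0,…,z=25, each position x becomes (5x+11) mod 26.
Decoding pdxifo: p(15)→21·(15−11)≡6=g; d(3)→21·(3−11)≡14=o; x(23)→21·(23−11)≡18=s; i(8)→21·(8−11)≡15=p; f(5)→21·(5−11)≡4=e; o(14)→21·(14−11)≡11=l (all mod 26).

gospel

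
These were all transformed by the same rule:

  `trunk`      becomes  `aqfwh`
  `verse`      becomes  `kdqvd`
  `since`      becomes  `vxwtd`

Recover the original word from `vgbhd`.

spoke

Treating letters as 0–25, the rule is x ↦ 5x + 9 (mod 26).
Reversing it on vgbhd: v(21)→21·(21−9)≡18=s; g(6)→21·(6−9)≡15=p; b(1)→21·(1−9)≡14=o; h(7)→21·(7−9)≡10=k; d(3)→21·(3−9)≡4=e (all mod 26).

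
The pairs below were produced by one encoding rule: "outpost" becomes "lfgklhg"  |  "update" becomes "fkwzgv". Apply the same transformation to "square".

Each pair mirrors across the alphabet (o↔l, u↔f, t↔g): positions sum to 25. Letters are reflected about the middle of the alphabet (position → 25−position): Atbash.
For square: s↔h, q↔j, u↔f, a↔z, r↔i, e↔v.

hjfziv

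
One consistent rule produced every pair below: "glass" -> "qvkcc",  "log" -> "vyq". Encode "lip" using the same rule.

vsz

Compare letters: g→q is +10, l→v is +10, a→k is +10 — a constant shift. It's a constant shift of +10 (ROT10).
Applying it to lip: l+10=v, i+10=s, p+10=z.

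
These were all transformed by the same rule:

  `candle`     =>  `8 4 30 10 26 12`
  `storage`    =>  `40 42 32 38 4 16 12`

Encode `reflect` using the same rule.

38 12 14 26 12 8 42

c(#3)→8 and a(#1)→4: differences scale by 2, so n = 2·pos + 2. The formula is n = 2×(alphabet index, a=1) + 2.
Applying it to reflect: r=18→38, e=5→12, f=6→14, l=12→26, e=5→12, c=3→8, t=20→42.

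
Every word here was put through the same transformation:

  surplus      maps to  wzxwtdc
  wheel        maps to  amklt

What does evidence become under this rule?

iaokmwmp

Letter i (0-indexed) is shifted by i+4, so successive shifts are 4, 5, 6, ….
On evidence: e+4=i, v+5=a, i+6=o, d+7=k, e+8=m, n+9=w, c+10=m, e+11=p.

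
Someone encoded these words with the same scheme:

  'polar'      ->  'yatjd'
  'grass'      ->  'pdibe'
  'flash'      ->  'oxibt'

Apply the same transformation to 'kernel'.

The shifts repeat in a cycle of length 3: positions 0,1,… shift by +9, +12, +8, then the pattern repeats.
On kernel: k+9=t, e+12=q, r+8=z, n+9=w, e+12=q, l+8=t.

tqzwqt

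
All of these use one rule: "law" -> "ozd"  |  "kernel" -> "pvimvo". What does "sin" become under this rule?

Each pair mirrors across the alphabet (l↔o, a↔z, w↔d): positions sum to 25. Each letter is replaced by its mirror in the alphabet: a↔z, b↔y, c↔x, and so on (the Atbash cipher).
For sin: s↔h, i↔r, n↔m.

hrm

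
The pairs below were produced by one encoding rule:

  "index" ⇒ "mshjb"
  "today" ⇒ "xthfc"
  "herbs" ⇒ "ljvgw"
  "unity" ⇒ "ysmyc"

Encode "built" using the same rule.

fzmqx

Shifts by position in index: pos 0: i→m (+4), pos 1: n→s (+5), pos 2: d→h (+4), pos 3: e→j (+5) — repeating every 2. It's a Vigenère-style cipher with numeric key [4,5]: position i shifts by key[i mod 2].
Applying it to built: b+4=f, u+5=z, i+4=m, l+5=q, t+4=x.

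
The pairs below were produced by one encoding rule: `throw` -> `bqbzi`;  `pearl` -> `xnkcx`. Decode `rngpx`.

jewel

In throw: t→b is +8, h→q is +9, r→b is +10, o→z is +11 — the shift increases by 1 each position. Each letter shifts forward by (position + 8), i.e. 8, 9, 10, … — the shift grows by one for each successive letter.
Decoding rngpx: r−8=j, n−9=e, g−10=w, p−11=e, x−12=l.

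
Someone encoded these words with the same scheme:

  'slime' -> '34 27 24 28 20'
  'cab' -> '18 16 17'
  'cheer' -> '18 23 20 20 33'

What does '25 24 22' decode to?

jig

s is letter #19 and maps to 34: an offset of 15. Each letter is replaced by its alphabet position (a=1..z=26) + 15.
Decoding 25 24 22: 25→(25−15)÷1=10=j, 24→(24−15)÷1=9=i, 22→(22−15)÷1=7=g.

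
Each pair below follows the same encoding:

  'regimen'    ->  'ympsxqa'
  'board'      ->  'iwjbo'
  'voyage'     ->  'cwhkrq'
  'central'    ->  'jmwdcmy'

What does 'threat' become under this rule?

In regimen: r→y is +7, e→m is +8, g→p is +9, i→s is +10 — the shift increases by 1 each position. Letter i (0-indexed) is shifted by i+7, so successive shifts are 7, 8, 9, ….
Applying it to threat: t+7=a, h+8=p, r+9=a, e+10=o, a+11=l, t+12=f.

apaolf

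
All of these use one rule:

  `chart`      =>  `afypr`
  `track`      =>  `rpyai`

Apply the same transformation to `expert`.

Compare letters: c→a is +24, h→f is +24, a→y is +24 — a constant shift. Each letter is shifted forward by 24 in the alphabet (a Caesar shift of +24).
For expert: e+24=c, x+24=v, p+24=n, e+24=c, r+24=p, t+24=r.

cvncpr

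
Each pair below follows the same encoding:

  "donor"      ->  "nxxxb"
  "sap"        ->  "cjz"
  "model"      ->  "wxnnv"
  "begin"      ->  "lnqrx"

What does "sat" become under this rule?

The shift depends on letter class: consonant d→n is +10, but vowel o→x is +9. Two shifts are in play — +9 for a/e/i/o/u, +10 for every other letter.
Applying it to sat: s(cons)+10=c, a(vowel)+9=j, t(cons)+10=d.

cjd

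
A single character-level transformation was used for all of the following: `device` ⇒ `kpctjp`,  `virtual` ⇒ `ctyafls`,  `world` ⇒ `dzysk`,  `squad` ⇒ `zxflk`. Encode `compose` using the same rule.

The shift depends on letter class: consonant d→k is +7, but vowel e→p is +11. The rule splits by letter class: vowels +11, consonants +7.
Applying it to compose: c(cons)+7=j, o(vowel)+11=z, m(cons)+7=t, p(cons)+7=w, o(vowel)+11=z, s(cons)+7=z, e(vowel)+11=p.

jztwzzp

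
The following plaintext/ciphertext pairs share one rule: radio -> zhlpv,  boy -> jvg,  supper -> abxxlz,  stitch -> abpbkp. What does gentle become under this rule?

olvbtl

The shift depends on letter class: consonant r→z is +8, but vowel a→h is +7. Vowels shift forward by 7 and consonants shift forward by 8.
Applying it to gentle: g(cons)+8=o, e(vowel)+7=l, n(cons)+8=v, t(cons)+8=b, l(cons)+8=t, e(vowel)+7=l.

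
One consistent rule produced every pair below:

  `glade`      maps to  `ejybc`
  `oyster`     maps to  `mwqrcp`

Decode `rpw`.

Compare letters: g→e is +24, l→j is +24, a→y is +24 — a constant shift. Every letter moves 24 places later in the alphabet, wrapping around z→a.
Undoing it on rpw: r−24=t, p−24=r, w−24=y.

try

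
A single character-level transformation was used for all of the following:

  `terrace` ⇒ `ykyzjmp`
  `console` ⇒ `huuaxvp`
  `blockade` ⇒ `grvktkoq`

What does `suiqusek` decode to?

In terrace: t→y is +5, e→k is +6, r→y is +7, r→z is +8 — the shift increases by 1 each position. Letter i (0-indexed) is shifted by i+5, so successive shifts are 5, 6, 7, ….
Reversing it on suiqusek: s−5=n, u−6=o, i−7=b, q−8=i, u−9=l, s−10=i, e−11=t, k−12=y.

nobility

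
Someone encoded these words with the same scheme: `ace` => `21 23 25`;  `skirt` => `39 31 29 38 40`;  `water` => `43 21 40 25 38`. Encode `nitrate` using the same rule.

The number is (letter's place in the alphabet, a=1) + 20.
On nitrate: n=14→34, i=9→29, t=20→40, r=18→38, a=1→21, t=20→40, e=5→25.

34 29 40 38 21 40 25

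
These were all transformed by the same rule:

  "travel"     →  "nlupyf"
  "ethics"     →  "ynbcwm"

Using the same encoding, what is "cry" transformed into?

wls

Each letter is shifted forward by 20 in the alphabet (a Caesar shift of +20).
Applying it to cry: c+20=w, r+20=l, y+20=s.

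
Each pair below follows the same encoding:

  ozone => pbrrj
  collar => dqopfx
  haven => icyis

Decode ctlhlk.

bridge

In ozone: o→p is +1, z→b is +2, o→r is +3, n→r is +4 — the shift increases by 1 each position. Each letter shifts forward by (position + 1), i.e. 1, 2, 3, … — the shift grows by one for each successive letter.
Reversing it on ctlhlk: c−1=b, t−2=r, l−3=i, h−4=d, l−5=g, k−6=e.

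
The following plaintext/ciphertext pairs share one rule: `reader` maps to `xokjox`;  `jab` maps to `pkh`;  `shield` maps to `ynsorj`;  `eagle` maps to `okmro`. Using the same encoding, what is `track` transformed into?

The shift depends on letter class: consonant r→x is +6, but vowel e→o is +10. Two shifts are in play — +10 for a/e/i/o/u, +6 for every other letter.
For track: t(cons)+6=z, r(cons)+6=x, a(vowel)+10=k, c(cons)+6=i, k(cons)+6=q.

zxkiq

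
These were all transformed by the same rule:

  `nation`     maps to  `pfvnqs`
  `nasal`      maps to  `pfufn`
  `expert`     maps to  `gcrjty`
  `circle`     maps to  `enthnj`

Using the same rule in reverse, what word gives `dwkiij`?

bridge

Shifts by position in nation: pos 0: n→p (+2), pos 1: a→f (+5), pos 2: t→v (+2), pos 3: i→n (+5) — repeating every 2. It's a Vigenère-style cipher with numeric key [2,5]: position i shifts by key[i mod 2].
Reversing it on dwkiij: d−2=b, w−5=r, k−2=i, i−5=d, i−2=g, j−5=e.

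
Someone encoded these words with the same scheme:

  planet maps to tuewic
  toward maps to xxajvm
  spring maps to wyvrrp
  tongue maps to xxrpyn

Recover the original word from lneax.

Shifts by position in planet: pos 0: p→t (+4), pos 1: l→u (+9), pos 2: a→e (+4), pos 3: n→w (+9) — repeating every 2. A repeating key of period 2 is used — shifts +4, +9 over and over.
Reversing it on lneax: l−4=h, n−9=e, e−4=a, a−9=r, x−4=t.

heart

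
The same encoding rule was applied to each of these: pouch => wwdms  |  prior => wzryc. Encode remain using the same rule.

In pouch: p→w is +7, o→w is +8, u→d is +9, c→m is +10 — the shift increases by 1 each position. The shift increases by 1 at each position, starting from +7: 7, 8, 9, ….
On remain: r+7=y, e+8=m, m+9=v, a+10=k, i+11=t, n+12=z.

ymvktz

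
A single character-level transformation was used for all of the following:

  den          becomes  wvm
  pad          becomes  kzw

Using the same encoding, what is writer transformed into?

Each pair mirrors across the alphabet (d↔w, e↔v, n↔m): positions sum to 25. Each letter is replaced by its mirror in the alphabet: a↔z, b↔y, c↔x, and so on (the Atbash cipher).
On writer: w↔d, r↔i, i↔r, t↔g, e↔v, r↔i.

dirgvi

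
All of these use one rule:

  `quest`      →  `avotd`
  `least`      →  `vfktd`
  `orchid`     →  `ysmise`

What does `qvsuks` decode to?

guitar

Shifts by position in quest: pos 0: q→a (+10), pos 1: u→v (+1), pos 2: e→o (+10), pos 3: s→t (+1) — repeating every 2. The shifts repeat in a cycle of length 2: positions 0,1,… shift by +10, +1, then the pattern repeats.
Undoing it on qvsuks: q−10=g, v−1=u, s−10=i, u−1=t, k−10=a, s−1=r.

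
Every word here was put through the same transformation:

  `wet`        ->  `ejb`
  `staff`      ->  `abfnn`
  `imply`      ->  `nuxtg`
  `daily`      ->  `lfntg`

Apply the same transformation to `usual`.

zazft

The rule splits by letter class: vowels +5, consonants +8.
On usual: u(vowel)+5=z, s(cons)+8=a, u(vowel)+5=z, a(vowel)+5=f, l(cons)+8=t.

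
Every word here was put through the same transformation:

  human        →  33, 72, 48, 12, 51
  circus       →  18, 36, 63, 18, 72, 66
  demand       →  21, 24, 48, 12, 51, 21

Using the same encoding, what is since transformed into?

h(#8)→33 and u(#21)→72: differences scale by 3, so n = 3·pos + 9. With a=1..z=26, the number is 3·pos + 9.
Applying it to since: s=19→66, i=9→36, n=14→51, c=3→18, e=5→24.

66, 36, 51, 18, 24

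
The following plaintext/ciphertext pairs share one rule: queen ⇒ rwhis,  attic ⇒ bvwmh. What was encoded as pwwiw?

outer

Letter i (0-indexed) is shifted by i+1, so successive shifts are 1, 2, 3, ….
Undoing it on pwwiw: p−1=o, w−2=u, w−3=t, i−4=e, w−5=r.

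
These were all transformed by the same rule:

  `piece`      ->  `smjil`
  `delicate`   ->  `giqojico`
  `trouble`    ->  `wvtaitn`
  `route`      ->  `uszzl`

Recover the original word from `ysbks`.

vowel

In piece: p→s is +3, i→m is +4, e→j is +5, c→i is +6 — the shift increases by 1 each position. Each letter shifts forward by (position + 3), i.e. 3, 4, 5, … — the shift grows by one for each successive letter.
Decoding ysbks: y−3=v, s−4=o, b−5=w, k−6=e, s−7=l.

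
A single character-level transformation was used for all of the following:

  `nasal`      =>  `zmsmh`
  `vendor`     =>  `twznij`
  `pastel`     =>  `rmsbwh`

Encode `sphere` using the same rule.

Treating letters as 0–25, the rule is x ↦ 9x + 12 (mod 26).
On sphere: s(18)→9·18+12≡18=s; p(15)→9·15+12≡17=r; h(7)→9·7+12≡23=x; e(4)→9·4+12≡22=w; r(17)→9·17+12≡9=j; e(4)→9·4+12≡22=w (all mod 26).

srxwjw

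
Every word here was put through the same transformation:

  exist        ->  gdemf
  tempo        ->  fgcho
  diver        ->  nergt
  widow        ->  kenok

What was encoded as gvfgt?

Treating letters as 0–25, the rule is x ↦ 19x + 8 (mod 26).
Decoding gvfgt: g(6)→11·(6−8)≡4=e; v(21)→11·(21−8)≡13=n; f(5)→11·(5−8)≡19=t; g(6)→11·(6−8)≡4=e; t(19)→11·(19−8)≡17=r (all mod 26).

enter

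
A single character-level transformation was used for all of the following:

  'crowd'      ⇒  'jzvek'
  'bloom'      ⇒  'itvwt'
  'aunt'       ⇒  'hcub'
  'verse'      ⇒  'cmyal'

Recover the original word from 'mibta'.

Shifts by position in crowd: pos 0: c→j (+7), pos 1: r→z (+8), pos 2: o→v (+7), pos 3: w→e (+8) — repeating every 2. A repeating key of period 2 is used — shifts +7, +8 over and over.
Reversing it on mibta: m−7=f, i−8=a, b−7=u, t−8=l, a−7=t.

fault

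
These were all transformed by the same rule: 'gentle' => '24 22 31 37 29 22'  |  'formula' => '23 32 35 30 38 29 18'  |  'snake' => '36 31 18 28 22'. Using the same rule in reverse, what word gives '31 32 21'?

Letters become their 1-based position plus 17 (so a→18, b→19, …).
Decoding 31 32 21: 31→(31−17)÷1=14=n, 32→(32−17)÷1=15=o, 21→(21−17)÷1=4=d.

nod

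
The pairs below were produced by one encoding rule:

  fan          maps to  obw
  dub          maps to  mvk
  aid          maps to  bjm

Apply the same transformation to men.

The shift depends on letter class: consonant f→o is +9, but vowel a→b is +1. Vowels shift forward by 1 and consonants shift forward by 9.
For men: m(cons)+9=v, e(vowel)+1=f, n(cons)+9=w.

vfw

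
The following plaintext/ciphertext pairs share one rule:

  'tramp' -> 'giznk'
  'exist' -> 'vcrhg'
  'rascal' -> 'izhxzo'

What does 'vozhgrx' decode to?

elastic

This is the alphabet-reversal cipher (Atbash): a becomes z, b becomes y, etc.
Decoding vozhgrx: v↔e, o↔l, z↔a, h↔s, g↔t, r↔i, x↔c.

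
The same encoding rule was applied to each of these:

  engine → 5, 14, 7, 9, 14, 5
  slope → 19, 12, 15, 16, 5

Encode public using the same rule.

16, 21, 2, 12, 9, 3

Letters become their 1-indexed alphabet positions: a=1 … z=26.
For public: p=16→16, u=21→21, b=2→2, l=12→12, i=9→9, c=3→3.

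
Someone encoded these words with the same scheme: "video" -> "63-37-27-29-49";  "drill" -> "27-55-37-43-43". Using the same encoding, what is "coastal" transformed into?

v(#22)→63 and i(#9)→37: differences scale by 2, so n = 2·pos + 19. With a=1..z=26, the number is 2·pos + 19.
For coastal: c=3→25, o=15→49, a=1→21, s=19→57, t=20→59, a=1→21, l=12→43.

25-49-21-57-59-21-43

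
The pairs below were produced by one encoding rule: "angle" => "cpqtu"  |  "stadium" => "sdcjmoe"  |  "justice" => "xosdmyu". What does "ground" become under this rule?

a(0)→c(2) and n(13)→p(15) fit y≡11x+2 (mod 26); the inverse of 11 mod 26 is 19. This is an affine cipher: with a=0,…,z=25, each position x becomes (11x+2) mod 26.
For ground: g(6)→11·6+2≡16=q; r(17)→11·17+2≡7=h; o(14)→11·14+2≡0=a; u(20)→11·20+2≡14=o; n(13)→11·13+2≡15=p; d(3)→11·3+2≡9=j (all mod 26).

qhaopj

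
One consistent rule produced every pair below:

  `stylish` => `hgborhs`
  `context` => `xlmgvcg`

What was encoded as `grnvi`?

This is the alphabet-reversal cipher (Atbash): a becomes z, b becomes y, etc.
Decoding grnvi: g↔t, r↔i, n↔m, v↔e, i↔r.

timer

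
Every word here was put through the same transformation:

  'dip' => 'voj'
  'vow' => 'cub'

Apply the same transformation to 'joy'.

The output letters match the input read backwards, each shifted +6: dip reversed is pid. Two steps: reverse the string, then apply a Caesar shift of +6.
On joy: reverse → yoj; then shift: y+6=e, o+6=u, j+6=p.

eup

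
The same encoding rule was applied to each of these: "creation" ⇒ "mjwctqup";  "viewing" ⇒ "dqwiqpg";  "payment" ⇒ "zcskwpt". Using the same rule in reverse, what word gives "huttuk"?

bottom

c(2)→m(12) and r(17)→j(9) fit y≡5x+2 (mod 26); the inverse of 5 mod 26 is 21. Each letter's alphabet position (a=0..z=25) is mapped through 5·x+2 mod 26 — an affine cipher.
Undoing it on huttuk: h(7)→21·(7−2)≡1=b; u(20)→21·(20−2)≡14=o; t(19)→21·(19−2)≡19=t; t(19)→21·(19−2)≡19=t; u(20)→21·(20−2)≡14=o; k(10)→21·(10−2)≡12=m (all mod 26).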